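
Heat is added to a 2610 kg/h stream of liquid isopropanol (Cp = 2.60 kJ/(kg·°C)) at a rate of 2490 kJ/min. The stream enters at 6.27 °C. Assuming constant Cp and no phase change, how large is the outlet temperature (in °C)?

Q = 2490 kJ/min = 149400 kJ/h
ΔT = Q/(ṁ·Cp) = 149400/(2610×2.60) = 22.016 K
T_out = 6.27 + 22.016 = 28.286 °C

T_out = 28.3 °C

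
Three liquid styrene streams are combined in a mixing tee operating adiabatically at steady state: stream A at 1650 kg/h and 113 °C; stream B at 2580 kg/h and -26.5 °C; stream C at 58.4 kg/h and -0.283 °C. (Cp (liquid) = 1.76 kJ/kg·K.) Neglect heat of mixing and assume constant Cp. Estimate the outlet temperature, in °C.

T_out = 27.5 °C

No heat crosses the boundary, so H_out = H_in.
Σ ṁᵢCp,ᵢTᵢ = 1650×1.76×113 + 2580×1.76×-26.5 + 58.4×1.76×-0.283 = 207790
Σ ṁᵢCp,ᵢ = 1650×1.76 + 2580×1.76 + 58.4×1.76 = 7547.6
T_out = 207790 / 7547.6 = 27.531 °C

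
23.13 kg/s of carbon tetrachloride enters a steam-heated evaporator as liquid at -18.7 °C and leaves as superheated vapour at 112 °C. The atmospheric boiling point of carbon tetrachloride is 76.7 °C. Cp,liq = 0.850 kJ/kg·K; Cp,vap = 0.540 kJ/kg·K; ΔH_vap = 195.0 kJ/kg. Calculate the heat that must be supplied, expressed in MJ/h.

liquid -18.7→76.7 °C: 81.09 kJ/kg
vaporisation at 76.7 °C: 195 kJ/kg
vapour 76.7→112 °C: 19.062 kJ/kg
Δh = 81.09 + 195 + 19.062 = 295.15 kJ/kg
Q = ṁ·Δh = 23.13 kg/s × 295.15 kJ/kg = 6826.9 kJ/s
|Q| = 6826.9 kW = 24577 MJ/h

Q = 24600 MJ/h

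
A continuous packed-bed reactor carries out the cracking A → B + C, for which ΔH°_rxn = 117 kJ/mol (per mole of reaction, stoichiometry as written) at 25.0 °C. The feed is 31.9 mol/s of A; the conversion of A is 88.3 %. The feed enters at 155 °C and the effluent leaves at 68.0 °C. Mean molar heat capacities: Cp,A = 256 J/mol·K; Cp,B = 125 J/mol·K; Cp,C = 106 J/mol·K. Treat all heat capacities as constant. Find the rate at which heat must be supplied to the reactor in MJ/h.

Q_in = 9200 MJ/h

Extent of reaction ξ = 0.883 × 31.9 = 28.168 mol/s
Reaction term: ξ·ΔH°_rxn = 28.168 × 117 = 3295.6 kJ/s
Sensible, feed 155→25 °C: -1061.6 kJ/s
Outlet flows (mol/s): A 3.7323, B 28.168, C 28.168
Sensible, products 25→68.0 °C: 320.87 kJ/s
Q = ΔH = 2554.9 kJ/s = 2554.9 kW
Heat supplied = 9197.5 MJ/h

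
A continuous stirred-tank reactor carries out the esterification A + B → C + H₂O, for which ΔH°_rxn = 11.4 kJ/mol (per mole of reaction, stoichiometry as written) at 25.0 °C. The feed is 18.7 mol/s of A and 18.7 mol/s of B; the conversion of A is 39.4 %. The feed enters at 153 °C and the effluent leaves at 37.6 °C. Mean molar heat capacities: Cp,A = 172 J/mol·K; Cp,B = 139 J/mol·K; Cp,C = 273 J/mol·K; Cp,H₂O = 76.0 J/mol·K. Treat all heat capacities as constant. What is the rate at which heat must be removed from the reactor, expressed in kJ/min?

Q_out = 35000 kJ/min

Extent of reaction ξ = 0.394 × 18.7 = 7.3678 mol/s
Reaction term: ξ·ΔH°_rxn = 7.3678 × 11.4 = 83.993 kJ/s
Sensible, feed 153→25 °C: -744.41 kJ/s
Outlet flows (mol/s): A 11.332, B 11.332, C 7.3678, H₂O 7.3678
Sensible, products 25→37.6 °C: 76.806 kJ/s
Q = ΔH = -583.61 kJ/s = -583.61 kW
Heat removed = 35017 kJ/min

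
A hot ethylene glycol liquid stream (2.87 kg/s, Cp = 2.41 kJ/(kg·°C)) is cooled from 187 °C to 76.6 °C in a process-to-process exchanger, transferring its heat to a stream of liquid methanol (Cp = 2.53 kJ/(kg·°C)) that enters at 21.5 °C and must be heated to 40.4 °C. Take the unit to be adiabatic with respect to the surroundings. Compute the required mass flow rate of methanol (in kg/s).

ṁ_c = 16.0 kg/s

Heat released by hot stream: Q = 2.87 × 2.41 × (187 − 76.6) = 763.6 kJ/s
Energy balance on cold side (adiabatic exchanger): Q = ṁ_c·Cp_c·(T_c,out − T_c,in)
ṁ_c = 763.6 / [2.53 × (40.4 − 21.5)] = 15.969 kg/s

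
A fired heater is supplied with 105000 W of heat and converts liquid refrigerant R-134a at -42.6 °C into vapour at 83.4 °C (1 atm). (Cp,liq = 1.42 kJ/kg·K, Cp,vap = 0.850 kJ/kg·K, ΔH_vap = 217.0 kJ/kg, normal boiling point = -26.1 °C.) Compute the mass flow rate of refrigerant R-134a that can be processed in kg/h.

Δh = 1.42×(-26.1−-42.6) + 217.0 + 0.850×(83.4−-26.1) = 333.5 kJ/kg
Q = 105000 W = 105 kJ/s = 378000 kJ/h
ṁ = Q/Δh = 378000 / 333.5 = 1133.4 kg/h

ṁ = 1130 kg/h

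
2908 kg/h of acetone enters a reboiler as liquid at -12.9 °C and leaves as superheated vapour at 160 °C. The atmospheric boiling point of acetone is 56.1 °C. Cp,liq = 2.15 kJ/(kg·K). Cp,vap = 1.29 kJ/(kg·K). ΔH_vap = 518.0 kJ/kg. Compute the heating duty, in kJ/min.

liquid -12.9→56.1 °C: 148.35 kJ/kg
vaporisation at 56.1 °C: 518 kJ/kg
vapour 56.1→160 °C: 134.03 kJ/kg
Δh = 148.35 + 518 + 134.03 = 800.38 kJ/kg
Q = ṁ·Δh = 2908 kg/h × 800.38 kJ/kg = 2.3275e+06 kJ/h
|Q| = 646.53 kW = 38792 kJ/min

Q = 38800 kJ/min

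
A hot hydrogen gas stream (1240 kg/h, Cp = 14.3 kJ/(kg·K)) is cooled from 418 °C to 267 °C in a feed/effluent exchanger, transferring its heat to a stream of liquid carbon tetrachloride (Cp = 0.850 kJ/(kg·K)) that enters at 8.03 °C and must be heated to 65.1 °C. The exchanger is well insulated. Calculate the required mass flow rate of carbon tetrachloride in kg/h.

Heat released by hot stream: Q = 1240 × 14.3 × (418 − 267) = 2.6775e+06 kJ/h
Energy balance on cold side (adiabatic exchanger): Q = ṁ_c·Cp_c·(T_c,out − T_c,in)
ṁ_c = 2.6775e+06 / [0.850 × (65.1 − 8.03)] = 55196 kg/h

ṁ_c = 55200 kg/h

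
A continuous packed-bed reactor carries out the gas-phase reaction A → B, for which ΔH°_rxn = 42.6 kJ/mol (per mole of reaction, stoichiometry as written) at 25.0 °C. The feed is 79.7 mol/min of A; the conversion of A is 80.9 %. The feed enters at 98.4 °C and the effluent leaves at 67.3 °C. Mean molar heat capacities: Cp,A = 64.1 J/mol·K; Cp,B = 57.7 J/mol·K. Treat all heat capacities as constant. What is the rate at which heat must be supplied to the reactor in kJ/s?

Extent of reaction ξ = 0.809 × 79.7 = 64.477 mol/min
Reaction term: ξ·ΔH°_rxn = 64.477 × 42.6 = 2746.7 kJ/min
Sensible, feed 98.4→25 °C: -374.98 kJ/min
Outlet flows (mol/min): A 15.223, B 64.477
Sensible, products 25→67.3 °C: 198.65 kJ/min
Q = ΔH = 2570.4 kJ/min = 42.84 kW
Heat supplied = 42.84 kJ/s

Q_in = 42.8 kJ/s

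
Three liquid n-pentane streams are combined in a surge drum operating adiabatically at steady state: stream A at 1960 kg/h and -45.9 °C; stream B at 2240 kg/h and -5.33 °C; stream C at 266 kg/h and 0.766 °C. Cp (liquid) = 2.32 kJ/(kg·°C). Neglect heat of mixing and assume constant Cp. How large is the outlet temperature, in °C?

No heat crosses the boundary, so H_out = H_in.
T_out = Σ ṁᵢCp,ᵢTᵢ / Σ ṁᵢCp,ᵢ
      = -235940 / 10361 = -22.772 °C

T_out = -22.8 °C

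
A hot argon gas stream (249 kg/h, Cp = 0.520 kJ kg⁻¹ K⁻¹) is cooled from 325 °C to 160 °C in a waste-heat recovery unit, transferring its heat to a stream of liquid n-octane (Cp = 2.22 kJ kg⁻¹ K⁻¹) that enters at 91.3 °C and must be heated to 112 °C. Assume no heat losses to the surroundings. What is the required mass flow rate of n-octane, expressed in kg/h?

Heat released by hot stream: Q = 249 × 0.520 × (325 − 160) = 21364 kJ/h
Energy balance on cold side (adiabatic exchanger): Q = ṁ_c·Cp_c·(T_c,out − T_c,in)
ṁ_c = 21364 / [2.22 × (112 − 91.3)] = 464.9 kg/h

ṁ_c = 465 kg/h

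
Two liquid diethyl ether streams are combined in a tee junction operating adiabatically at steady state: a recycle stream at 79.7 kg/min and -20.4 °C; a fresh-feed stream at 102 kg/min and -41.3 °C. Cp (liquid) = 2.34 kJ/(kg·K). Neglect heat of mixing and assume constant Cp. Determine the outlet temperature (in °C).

T_out = -32.1 °C

Energy balance with Q = 0: Σ ṁᵢCp,ᵢ(T_out − Tᵢ) = 0
T_out = Σ ṁᵢCp,ᵢTᵢ / Σ ṁᵢCp,ᵢ
      = -13662 / 425.18 = -32.133 °C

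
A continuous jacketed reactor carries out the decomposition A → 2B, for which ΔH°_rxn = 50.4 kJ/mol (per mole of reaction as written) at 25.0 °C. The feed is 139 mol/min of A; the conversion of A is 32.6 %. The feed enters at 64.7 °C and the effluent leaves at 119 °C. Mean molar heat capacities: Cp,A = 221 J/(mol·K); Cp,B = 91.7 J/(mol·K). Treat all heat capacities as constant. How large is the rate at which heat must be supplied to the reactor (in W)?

Q_in = 63200 W

Extent of reaction ξ = 0.326 × 139 = 45.314 mol/min
Reaction term: ξ·ΔH°_rxn = 45.314 × 50.4 = 2283.8 kJ/min
Sensible, feed 64.7→25 °C: -1219.5 kJ/min
Outlet flows (mol/min): A 93.686, B 90.628
Sensible, products 25→119 °C: 2727.4 kJ/min
Q = ΔH = 3791.7 kJ/min = 63.195 kW
Heat supplied = 63195 W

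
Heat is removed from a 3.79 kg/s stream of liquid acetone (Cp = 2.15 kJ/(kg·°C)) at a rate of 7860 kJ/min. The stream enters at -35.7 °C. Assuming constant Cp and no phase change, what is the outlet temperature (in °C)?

Q = 7860 kJ/min = 131 kJ/s
ΔT = Q/(ṁ·Cp) = 131/(3.79×2.15) = 16.077 K
T_out = -35.7 − 16.077 = -51.777 °C

T_out = -51.8 °C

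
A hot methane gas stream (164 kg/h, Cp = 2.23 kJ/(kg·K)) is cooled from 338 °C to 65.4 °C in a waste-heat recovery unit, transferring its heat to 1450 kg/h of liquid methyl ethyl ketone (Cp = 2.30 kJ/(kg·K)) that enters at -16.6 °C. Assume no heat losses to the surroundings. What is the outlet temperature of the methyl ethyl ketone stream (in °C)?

T_c,out = 13.3 °C

Heat released by hot stream: Q = 164 × 2.23 × (338 − 65.4) = 99695 kJ/h
Energy balance on cold side (adiabatic exchanger): Q = ṁ_c·Cp_c·(T_c,out − T_c,in)
T_c,out = -16.6 + 99695/(1450 × 2.30) = 13.294 °C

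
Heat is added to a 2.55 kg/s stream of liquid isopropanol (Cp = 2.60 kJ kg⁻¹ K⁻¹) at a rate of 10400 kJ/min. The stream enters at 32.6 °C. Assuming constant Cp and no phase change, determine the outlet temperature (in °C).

Q = 10400 kJ/min = 173.33 kJ/s
ΔT = Q/(ṁ·Cp) = 173.33/(2.55×2.60) = 26.144 K
T_out = 32.6 + 26.144 = 58.744 °C

T_out = 58.7 °C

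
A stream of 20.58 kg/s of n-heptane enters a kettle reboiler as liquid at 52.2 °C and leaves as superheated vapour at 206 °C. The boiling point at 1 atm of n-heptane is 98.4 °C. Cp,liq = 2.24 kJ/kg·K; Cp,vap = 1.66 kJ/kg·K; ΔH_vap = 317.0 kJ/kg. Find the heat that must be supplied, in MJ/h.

liquid 52.2→98.4 °C: 103.49 kJ/kg
vaporisation at 98.4 °C: 317 kJ/kg
vapour 98.4→206 °C: 178.62 kJ/kg
Δh = 103.49 + 317 + 178.62 = 599.1 kJ/kg
Q = ṁ·Δh = 20.58 kg/s × 599.1 kJ/kg = 12330 kJ/s
|Q| = 12330 kW = 44386 MJ/h

Q = 44400 MJ/h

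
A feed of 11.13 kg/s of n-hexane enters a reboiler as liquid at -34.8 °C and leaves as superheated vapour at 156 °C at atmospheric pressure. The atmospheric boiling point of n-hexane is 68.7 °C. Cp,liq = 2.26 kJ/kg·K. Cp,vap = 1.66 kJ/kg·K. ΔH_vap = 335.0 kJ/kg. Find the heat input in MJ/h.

Q = 28600 MJ/h

liquid -34.8→68.7 °C: 233.91 kJ/kg
vaporisation at 68.7 °C: 335 kJ/kg
vapour 68.7→156 °C: 144.92 kJ/kg
Δh = 233.91 + 335 + 144.92 = 713.83 kJ/kg
Q = ṁ·Δh = 11.13 kg/s × 713.83 kJ/kg = 7944.9 kJ/s
|Q| = 7944.9 kW = 28602 MJ/h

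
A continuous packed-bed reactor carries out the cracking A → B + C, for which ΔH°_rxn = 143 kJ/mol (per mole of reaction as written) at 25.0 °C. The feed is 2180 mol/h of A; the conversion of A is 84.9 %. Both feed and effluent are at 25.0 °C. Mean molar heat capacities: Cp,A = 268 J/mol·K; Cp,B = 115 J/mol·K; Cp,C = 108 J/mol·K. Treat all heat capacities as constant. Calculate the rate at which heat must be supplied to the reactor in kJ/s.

Q_in = 73.5 kJ/s

Extent of reaction ξ = 0.849 × 2180 = 1850.8 mol/h
Reaction term: ξ·ΔH°_rxn = 1850.8 × 143 = 264670 kJ/h
Q = ΔH = 264670 kJ/h = 73.519 kW
Heat supplied = 73.519 kJ/s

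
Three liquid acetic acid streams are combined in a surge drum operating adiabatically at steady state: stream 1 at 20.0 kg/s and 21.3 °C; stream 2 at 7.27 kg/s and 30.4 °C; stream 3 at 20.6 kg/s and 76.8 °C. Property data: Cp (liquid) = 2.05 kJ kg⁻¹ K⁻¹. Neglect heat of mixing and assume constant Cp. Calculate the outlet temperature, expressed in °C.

T_out = 46.6 °C

Energy balance with Q = 0: Σ ṁᵢCp,ᵢ(T_out − Tᵢ) = 0
T_out = Σ ṁᵢCp,ᵢTᵢ / Σ ṁᵢCp,ᵢ
      = 4569.6 / 98.133 = 46.565 °C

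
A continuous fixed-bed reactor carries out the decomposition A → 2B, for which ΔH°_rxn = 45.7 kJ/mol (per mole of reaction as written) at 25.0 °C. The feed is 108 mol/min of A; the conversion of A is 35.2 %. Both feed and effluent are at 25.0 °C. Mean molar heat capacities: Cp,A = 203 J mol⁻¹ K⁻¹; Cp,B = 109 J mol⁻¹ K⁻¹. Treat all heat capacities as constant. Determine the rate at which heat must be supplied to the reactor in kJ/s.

Q_in = 29.0 kJ/s

Extent of reaction ξ = 0.352 × 108 = 38.016 mol/min
Reaction term: ξ·ΔH°_rxn = 38.016 × 45.7 = 1737.3 kJ/min
Q = ΔH = 1737.3 kJ/min = 28.956 kW
Heat supplied = 28.956 kJ/s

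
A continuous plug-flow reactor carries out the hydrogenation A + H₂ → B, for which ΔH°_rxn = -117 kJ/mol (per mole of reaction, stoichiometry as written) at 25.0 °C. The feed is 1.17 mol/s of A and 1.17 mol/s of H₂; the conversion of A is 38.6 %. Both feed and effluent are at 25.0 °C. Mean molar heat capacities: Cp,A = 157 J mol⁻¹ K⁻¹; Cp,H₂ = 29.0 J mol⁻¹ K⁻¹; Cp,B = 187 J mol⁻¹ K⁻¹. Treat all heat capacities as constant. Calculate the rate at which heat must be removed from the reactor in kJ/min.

Extent of reaction ξ = 0.386 × 1.17 = 0.45162 mol/s
Reaction term: ξ·ΔH°_rxn = 0.45162 × -117 = -52.84 kJ/s
Q = ΔH = -52.84 kJ/s = -52.84 kW
Heat removed = 3170.4 kJ/min

Q_out = 3170 kJ/min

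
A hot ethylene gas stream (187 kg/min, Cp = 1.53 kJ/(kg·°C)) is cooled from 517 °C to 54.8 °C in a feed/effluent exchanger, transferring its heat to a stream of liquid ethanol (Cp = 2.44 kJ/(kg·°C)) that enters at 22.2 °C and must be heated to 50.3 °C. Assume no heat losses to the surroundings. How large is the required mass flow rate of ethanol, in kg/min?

ṁ_c = 1930 kg/min

Heat released by hot stream: Q = 187 × 1.53 × (517 − 54.8) = 132240 kJ/min
Energy balance on cold side (adiabatic exchanger): Q = ṁ_c·Cp_c·(T_c,out − T_c,in)
ṁ_c = 132240 / [2.44 × (50.3 − 22.2)] = 1928.7 kg/min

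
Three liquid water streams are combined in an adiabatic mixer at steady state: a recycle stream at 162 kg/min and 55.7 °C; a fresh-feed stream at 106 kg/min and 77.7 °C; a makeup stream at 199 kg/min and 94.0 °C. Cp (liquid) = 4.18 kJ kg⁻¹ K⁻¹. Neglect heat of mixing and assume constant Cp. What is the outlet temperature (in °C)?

No heat crosses the boundary, so H_out = H_in.
Σ ṁᵢCp,ᵢTᵢ = 162×4.18×55.7 + 106×4.18×77.7 + 199×4.18×94.0 = 150340
Σ ṁᵢCp,ᵢ = 162×4.18 + 106×4.18 + 199×4.18 = 1952.1
T_out = 150340 / 1952.1 = 77.014 °C

T_out = 77.0 °C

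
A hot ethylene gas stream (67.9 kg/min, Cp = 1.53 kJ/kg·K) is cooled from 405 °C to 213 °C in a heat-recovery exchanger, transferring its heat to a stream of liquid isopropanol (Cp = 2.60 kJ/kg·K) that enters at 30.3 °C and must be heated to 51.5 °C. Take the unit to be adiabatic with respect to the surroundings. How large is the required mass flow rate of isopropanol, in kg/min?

ṁ_c = 362 kg/min

Heat released by hot stream: Q = 67.9 × 1.53 × (405 − 213) = 19946 kJ/min
Energy balance on cold side (adiabatic exchanger): Q = ṁ_c·Cp_c·(T_c,out − T_c,in)
ṁ_c = 19946 / [2.60 × (51.5 − 30.3)] = 361.87 kg/min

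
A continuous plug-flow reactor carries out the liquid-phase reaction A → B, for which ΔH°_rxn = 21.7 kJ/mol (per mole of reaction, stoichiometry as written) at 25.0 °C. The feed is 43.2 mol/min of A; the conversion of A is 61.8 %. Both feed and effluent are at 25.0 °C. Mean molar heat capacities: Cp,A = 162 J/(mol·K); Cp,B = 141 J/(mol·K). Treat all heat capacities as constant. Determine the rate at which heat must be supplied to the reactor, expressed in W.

Extent of reaction ξ = 0.618 × 43.2 = 26.698 mol/min
Reaction term: ξ·ΔH°_rxn = 26.698 × 21.7 = 579.34 kJ/min
Q = ΔH = 579.34 kJ/min = 9.6556 kW
Heat supplied = 9655.6 W

Q_in = 9660 W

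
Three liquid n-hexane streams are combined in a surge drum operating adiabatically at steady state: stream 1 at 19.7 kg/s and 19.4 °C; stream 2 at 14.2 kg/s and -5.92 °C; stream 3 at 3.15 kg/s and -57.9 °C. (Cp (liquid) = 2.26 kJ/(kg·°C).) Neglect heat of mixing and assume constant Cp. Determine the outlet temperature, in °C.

Adiabatic, steady state ⇒ Σ ṁᵢCp,ᵢ(T_out − Tᵢ) = 0
Σ ṁᵢCp,ᵢTᵢ = 19.7×2.26×19.4 + 14.2×2.26×-5.92 + 3.15×2.26×-57.9 = 261.55
Σ ṁᵢCp,ᵢ = 19.7×2.26 + 14.2×2.26 + 3.15×2.26 = 83.733
T_out = 261.55 / 83.733 = 3.1236 °C

T_out = 3.12 °C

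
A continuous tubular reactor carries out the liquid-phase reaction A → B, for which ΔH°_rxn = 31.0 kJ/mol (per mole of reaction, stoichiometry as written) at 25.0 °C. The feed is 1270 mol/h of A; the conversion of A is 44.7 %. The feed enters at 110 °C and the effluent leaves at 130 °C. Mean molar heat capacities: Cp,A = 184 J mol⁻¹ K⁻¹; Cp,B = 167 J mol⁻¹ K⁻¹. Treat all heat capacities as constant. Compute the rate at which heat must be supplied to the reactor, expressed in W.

Q_in = 5910 W

Extent of reaction ξ = 0.447 × 1270 = 567.69 mol/h
Reaction term: ξ·ΔH°_rxn = 567.69 × 31.0 = 17598 kJ/h
Sensible, feed 110→25 °C: -19863 kJ/h
Outlet flows (mol/h): A 702.31, B 567.69
Sensible, products 25→130 °C: 23523 kJ/h
Q = ΔH = 21259 kJ/h = 5.9052 kW
Heat supplied = 5905.2 W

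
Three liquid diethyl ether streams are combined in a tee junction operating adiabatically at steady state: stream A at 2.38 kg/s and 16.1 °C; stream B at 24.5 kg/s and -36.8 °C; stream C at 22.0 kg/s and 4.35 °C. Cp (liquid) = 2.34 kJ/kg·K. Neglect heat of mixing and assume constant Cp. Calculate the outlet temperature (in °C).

Energy balance with Q = 0: Σ ṁᵢCp,ᵢ(T_out − Tᵢ) = 0
Σ ṁᵢCp,ᵢTᵢ = 2.38×2.34×16.1 + 24.5×2.34×-36.8 + 22.0×2.34×4.35 = -1796.1
Σ ṁᵢCp,ᵢ = 2.38×2.34 + 24.5×2.34 + 22.0×2.34 = 114.38
T_out = -1796.1 / 114.38 = -15.703 °C

T_out = -15.7 °C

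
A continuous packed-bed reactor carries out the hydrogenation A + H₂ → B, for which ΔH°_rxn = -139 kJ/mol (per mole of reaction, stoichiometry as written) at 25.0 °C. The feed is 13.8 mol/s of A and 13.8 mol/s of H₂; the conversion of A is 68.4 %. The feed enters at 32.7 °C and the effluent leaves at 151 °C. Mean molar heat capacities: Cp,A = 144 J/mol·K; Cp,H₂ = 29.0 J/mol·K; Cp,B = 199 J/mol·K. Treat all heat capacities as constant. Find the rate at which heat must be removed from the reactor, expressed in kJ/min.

Extent of reaction ξ = 0.684 × 13.8 = 9.4392 mol/s
Reaction term: ξ·ΔH°_rxn = 9.4392 × -139 = -1312 kJ/s
Sensible, feed 32.7→25 °C: -18.383 kJ/s
Outlet flows (mol/s): A 4.3608, H₂ 4.3608, B 9.4392
Sensible, products 25→151 °C: 331.74 kJ/s
Q = ΔH = -998.7 kJ/s = -998.7 kW
Heat removed = 59922 kJ/min

Q_out = 59900 kJ/min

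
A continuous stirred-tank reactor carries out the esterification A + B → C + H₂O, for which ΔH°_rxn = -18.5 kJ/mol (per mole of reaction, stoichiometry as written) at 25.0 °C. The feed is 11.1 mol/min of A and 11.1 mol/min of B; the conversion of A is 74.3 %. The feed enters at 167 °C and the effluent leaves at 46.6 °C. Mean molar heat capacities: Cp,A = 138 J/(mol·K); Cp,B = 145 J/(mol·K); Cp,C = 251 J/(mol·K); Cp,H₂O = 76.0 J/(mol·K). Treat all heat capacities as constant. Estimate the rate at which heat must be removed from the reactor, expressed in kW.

Q_out = 8.72 kW

Extent of reaction ξ = 0.743 × 11.1 = 8.2473 mol/min
Reaction term: ξ·ΔH°_rxn = 8.2473 × -18.5 = -152.58 kJ/min
Sensible, feed 167→25 °C: -446.06 kJ/min
Outlet flows (mol/min): A 2.8527, B 2.8527, C 8.2473, H₂O 8.2473
Sensible, products 25→46.6 °C: 75.69 kJ/min
Q = ΔH = -522.95 kJ/min = -8.7158 kW
Heat removed = 8.7158 kW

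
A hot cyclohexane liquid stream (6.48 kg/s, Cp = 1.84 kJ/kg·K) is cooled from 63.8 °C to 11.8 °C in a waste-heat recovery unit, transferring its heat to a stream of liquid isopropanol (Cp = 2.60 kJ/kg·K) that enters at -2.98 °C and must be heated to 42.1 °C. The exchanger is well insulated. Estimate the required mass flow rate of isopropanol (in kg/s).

Heat released by hot stream: Q = 6.48 × 1.84 × (63.8 − 11.8) = 620.01 kJ/s
Energy balance on cold side (adiabatic exchanger): Q = ṁ_c·Cp_c·(T_c,out − T_c,in)
ṁ_c = 620.01 / [2.60 × (42.1 − -2.98)] = 5.2898 kg/s

ṁ_c = 5.29 kg/s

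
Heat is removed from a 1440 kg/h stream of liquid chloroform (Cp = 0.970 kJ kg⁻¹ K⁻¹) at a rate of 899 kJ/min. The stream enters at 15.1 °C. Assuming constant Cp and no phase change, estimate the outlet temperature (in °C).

T_out = -23.5 °C

Q = 899 kJ/min = 53940 kJ/h
ΔT = Q/(ṁ·Cp) = 53940/(1440×0.970) = 38.617 K
T_out = 15.1 − 38.617 = -23.517 °C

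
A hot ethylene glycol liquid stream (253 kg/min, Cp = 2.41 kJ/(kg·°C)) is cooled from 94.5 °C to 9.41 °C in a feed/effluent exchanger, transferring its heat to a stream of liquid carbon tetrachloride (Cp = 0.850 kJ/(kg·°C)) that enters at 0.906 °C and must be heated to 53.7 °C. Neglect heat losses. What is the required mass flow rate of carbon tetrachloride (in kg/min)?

ṁ_c = 1160 kg/min

Heat released by hot stream: Q = 253 × 2.41 × (94.5 − 9.41) = 51882 kJ/min
Energy balance on cold side (adiabatic exchanger): Q = ṁ_c·Cp_c·(T_c,out − T_c,in)
ṁ_c = 51882 / [0.850 × (53.7 − 0.906)] = 1156.1 kg/min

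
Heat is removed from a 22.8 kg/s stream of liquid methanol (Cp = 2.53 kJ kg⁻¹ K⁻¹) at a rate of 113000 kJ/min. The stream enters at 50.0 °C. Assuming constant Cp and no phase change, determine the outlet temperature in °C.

T_out = 17.4 °C

Q = 113000 kJ/min = 1883.3 kJ/s
ΔT = Q/(ṁ·Cp) = 1883.3/(22.8×2.53) = 32.649 K
T_out = 50.0 − 32.649 = 17.351 °C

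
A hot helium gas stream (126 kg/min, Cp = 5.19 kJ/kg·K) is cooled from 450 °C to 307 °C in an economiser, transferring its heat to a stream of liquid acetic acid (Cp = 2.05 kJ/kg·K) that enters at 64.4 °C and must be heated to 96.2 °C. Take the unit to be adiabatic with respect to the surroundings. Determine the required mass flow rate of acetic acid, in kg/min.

Heat released by hot stream: Q = 126 × 5.19 × (450 − 307) = 93513 kJ/min
Energy balance on cold side (adiabatic exchanger): Q = ṁ_c·Cp_c·(T_c,out − T_c,in)
ṁ_c = 93513 / [2.05 × (96.2 − 64.4)] = 1434.5 kg/min

ṁ_c = 1430 kg/min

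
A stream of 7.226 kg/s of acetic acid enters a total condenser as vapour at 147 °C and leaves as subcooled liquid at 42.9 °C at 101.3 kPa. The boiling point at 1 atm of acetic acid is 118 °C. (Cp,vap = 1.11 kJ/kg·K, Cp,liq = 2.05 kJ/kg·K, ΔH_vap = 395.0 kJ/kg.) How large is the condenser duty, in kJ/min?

vapour 147→118 °C: -32.19 kJ/kg
condensation at 118 °C: -395 kJ/kg
liquid 118→42.9 °C: -153.95 kJ/kg
Δh = -32.19 + -395 + -153.95 = -581.14 kJ/kg
Q = ṁ·Δh = 7.226 kg/s × -581.14 kJ/kg = -4199.4 kJ/s
|Q| = 4199.4 kW = 251960 kJ/min

Q_c = 252000 kJ/min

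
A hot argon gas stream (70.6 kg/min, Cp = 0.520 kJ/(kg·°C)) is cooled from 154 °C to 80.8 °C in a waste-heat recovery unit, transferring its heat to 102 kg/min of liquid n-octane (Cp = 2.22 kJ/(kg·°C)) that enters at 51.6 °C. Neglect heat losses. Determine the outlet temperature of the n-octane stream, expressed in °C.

Heat released by hot stream: Q = 70.6 × 0.520 × (154 − 80.8) = 2687.3 kJ/min
Energy balance on cold side (adiabatic exchanger): Q = ṁ_c·Cp_c·(T_c,out − T_c,in)
T_c,out = 51.6 + 2687.3/(102 × 2.22) = 63.468 °C

T_c,out = 63.5 °C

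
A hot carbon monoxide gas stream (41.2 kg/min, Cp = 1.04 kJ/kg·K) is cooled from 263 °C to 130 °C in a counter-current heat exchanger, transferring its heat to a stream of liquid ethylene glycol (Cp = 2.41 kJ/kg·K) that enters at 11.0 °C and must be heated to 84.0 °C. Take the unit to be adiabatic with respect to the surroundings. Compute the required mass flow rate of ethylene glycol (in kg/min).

ṁ_c = 32.4 kg/min

Heat released by hot stream: Q = 41.2 × 1.04 × (263 − 130) = 5698.8 kJ/min
Energy balance on cold side (adiabatic exchanger): Q = ṁ_c·Cp_c·(T_c,out − T_c,in)
ṁ_c = 5698.8 / [2.41 × (84.0 − 11.0)] = 32.392 kg/min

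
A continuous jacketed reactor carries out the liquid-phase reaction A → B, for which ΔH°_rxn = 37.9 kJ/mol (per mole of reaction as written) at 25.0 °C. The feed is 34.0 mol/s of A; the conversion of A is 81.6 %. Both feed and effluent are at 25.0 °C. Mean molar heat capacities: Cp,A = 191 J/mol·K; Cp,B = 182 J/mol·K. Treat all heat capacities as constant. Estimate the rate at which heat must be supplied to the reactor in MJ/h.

Q_in = 3790 MJ/h

Extent of reaction ξ = 0.816 × 34.0 = 27.744 mol/s
Reaction term: ξ·ΔH°_rxn = 27.744 × 37.9 = 1051.5 kJ/s
Q = ΔH = 1051.5 kJ/s = 1051.5 kW
Heat supplied = 3785.4 MJ/h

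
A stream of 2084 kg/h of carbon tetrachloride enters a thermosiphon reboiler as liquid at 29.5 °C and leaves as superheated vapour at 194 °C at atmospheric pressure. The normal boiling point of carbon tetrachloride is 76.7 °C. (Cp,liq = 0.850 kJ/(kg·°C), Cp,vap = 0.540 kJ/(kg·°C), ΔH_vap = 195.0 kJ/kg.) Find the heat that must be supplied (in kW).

liquid 29.5→76.7 °C: 40.12 kJ/kg
vaporisation at 76.7 °C: 195 kJ/kg
vapour 76.7→194 °C: 63.342 kJ/kg
Δh = 40.12 + 195 + 63.342 = 298.46 kJ/kg
Q = ṁ·Δh = 2084 kg/h × 298.46 kJ/kg = 621990 kJ/h
|Q| = 172.78 kW

Q = 173 kW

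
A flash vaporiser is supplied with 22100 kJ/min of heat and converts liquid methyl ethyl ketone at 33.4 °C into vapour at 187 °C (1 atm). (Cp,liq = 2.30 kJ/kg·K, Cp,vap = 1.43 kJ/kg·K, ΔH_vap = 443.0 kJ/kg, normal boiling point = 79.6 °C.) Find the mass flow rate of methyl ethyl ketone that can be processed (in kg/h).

ṁ = 1890 kg/h

Δh = 2.30×(79.6−33.4) + 443.0 + 1.43×(187−79.6) = 702.84 kJ/kg
Q = 22100 kJ/min = 368.33 kJ/s = 1.326e+06 kJ/h
ṁ = Q/Δh = 1.326e+06 / 702.84 = 1886.6 kg/h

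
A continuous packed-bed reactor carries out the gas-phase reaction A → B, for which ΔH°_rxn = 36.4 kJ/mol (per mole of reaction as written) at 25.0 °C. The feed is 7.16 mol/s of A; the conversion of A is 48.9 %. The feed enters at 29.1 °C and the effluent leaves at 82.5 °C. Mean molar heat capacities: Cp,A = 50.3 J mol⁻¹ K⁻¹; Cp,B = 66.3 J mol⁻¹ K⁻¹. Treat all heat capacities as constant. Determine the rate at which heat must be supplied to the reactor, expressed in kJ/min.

Extent of reaction ξ = 0.489 × 7.16 = 3.5012 mol/s
Reaction term: ξ·ΔH°_rxn = 3.5012 × 36.4 = 127.45 kJ/s
Sensible, feed 29.1→25 °C: -1.4766 kJ/s
Outlet flows (mol/s): A 3.6588, B 3.5012
Sensible, products 25→82.5 °C: 23.93 kJ/s
Q = ΔH = 149.9 kJ/s = 149.9 kW
Heat supplied = 8993.9 kJ/min

Q_in = 8990 kJ/min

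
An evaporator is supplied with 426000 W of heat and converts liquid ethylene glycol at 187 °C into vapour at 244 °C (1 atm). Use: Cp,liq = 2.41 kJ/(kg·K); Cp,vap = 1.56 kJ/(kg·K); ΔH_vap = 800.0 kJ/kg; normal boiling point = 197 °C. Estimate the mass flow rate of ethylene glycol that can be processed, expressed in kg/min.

ṁ = 28.5 kg/min

Δh = 2.41×(197−187) + 800.0 + 1.56×(244−197) = 897.42 kJ/kg
Q = 426000 W = 426 kJ/s = 25560 kJ/min
ṁ = Q/Δh = 25560 / 897.42 = 28.482 kg/min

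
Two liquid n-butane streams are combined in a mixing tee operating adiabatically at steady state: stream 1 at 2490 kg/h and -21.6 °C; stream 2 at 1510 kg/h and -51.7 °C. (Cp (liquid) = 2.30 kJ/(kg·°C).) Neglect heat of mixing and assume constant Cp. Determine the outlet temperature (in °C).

T_out = -33.0 °C

Energy balance with Q = 0: Σ ṁᵢCp,ᵢ(T_out − Tᵢ) = 0
Σ ṁᵢCp,ᵢTᵢ = 2490×2.30×-21.6 + 1510×2.30×-51.7 = -303260
Σ ṁᵢCp,ᵢ = 2490×2.30 + 1510×2.30 = 9200
T_out = -303260 / 9200 = -32.963 °C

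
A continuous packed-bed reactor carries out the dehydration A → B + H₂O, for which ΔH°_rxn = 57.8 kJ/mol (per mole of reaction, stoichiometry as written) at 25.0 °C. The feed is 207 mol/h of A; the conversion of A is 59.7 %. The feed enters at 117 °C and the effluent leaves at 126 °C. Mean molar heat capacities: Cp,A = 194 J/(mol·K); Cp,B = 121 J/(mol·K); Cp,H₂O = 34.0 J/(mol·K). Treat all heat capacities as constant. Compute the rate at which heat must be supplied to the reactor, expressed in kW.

Extent of reaction ξ = 0.597 × 207 = 123.58 mol/h
Reaction term: ξ·ΔH°_rxn = 123.58 × 57.8 = 7142.9 kJ/h
Sensible, feed 117→25 °C: -3694.5 kJ/h
Outlet flows (mol/h): A 83.421, B 123.58, H₂O 123.58
Sensible, products 25→126 °C: 3569.2 kJ/h
Q = ΔH = 7017.5 kJ/h = 1.9493 kW
Heat supplied = 1.9493 kW

Q_in = 1.95 kW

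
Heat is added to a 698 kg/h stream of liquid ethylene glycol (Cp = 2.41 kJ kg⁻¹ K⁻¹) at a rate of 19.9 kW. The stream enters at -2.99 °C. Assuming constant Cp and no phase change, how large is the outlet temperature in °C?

T_out = 39.6 °C

Q = 19.9 kW = 71640 kJ/h
ΔT = Q/(ṁ·Cp) = 71640/(698×2.41) = 42.588 K
T_out = -2.99 + 42.588 = 39.598 °C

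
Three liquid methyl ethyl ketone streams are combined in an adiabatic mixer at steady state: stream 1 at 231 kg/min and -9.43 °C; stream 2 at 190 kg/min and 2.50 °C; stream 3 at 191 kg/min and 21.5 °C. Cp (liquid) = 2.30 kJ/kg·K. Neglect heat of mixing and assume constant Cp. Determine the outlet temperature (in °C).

Adiabatic, steady state ⇒ Σ ṁᵢCp,ᵢ(T_out − Tᵢ) = 0
T_out = Σ ṁᵢCp,ᵢTᵢ / Σ ṁᵢCp,ᵢ
      = 5527.3 / 1407.6 = 3.9267 °C

T_out = 3.93 °C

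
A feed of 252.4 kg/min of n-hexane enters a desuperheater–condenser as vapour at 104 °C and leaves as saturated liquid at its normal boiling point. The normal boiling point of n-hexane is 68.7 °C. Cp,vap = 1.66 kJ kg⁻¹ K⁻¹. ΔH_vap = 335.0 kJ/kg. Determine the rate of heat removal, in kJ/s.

Q_c = 1660 kJ/s

vapour 104→68.7 °C: -58.598 kJ/kg
condensation at 68.7 °C: -335 kJ/kg
Δh = -58.598 + -335 = -393.6 kJ/kg
Q = ṁ·Δh = 252.4 kg/min × -393.6 kJ/kg = -99344 kJ/min
|Q| = 1655.7 kW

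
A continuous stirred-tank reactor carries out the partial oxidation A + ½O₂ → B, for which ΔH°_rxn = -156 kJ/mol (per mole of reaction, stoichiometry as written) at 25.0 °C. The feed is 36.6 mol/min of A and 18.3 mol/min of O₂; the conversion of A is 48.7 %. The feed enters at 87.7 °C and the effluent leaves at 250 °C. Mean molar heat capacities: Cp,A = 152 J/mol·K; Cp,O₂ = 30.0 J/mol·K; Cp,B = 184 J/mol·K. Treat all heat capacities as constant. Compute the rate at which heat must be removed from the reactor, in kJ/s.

Q_out = 28.7 kJ/s

Extent of reaction ξ = 0.487 × 36.6 = 17.824 mol/min
Reaction term: ξ·ΔH°_rxn = 17.824 × -156 = -2780.6 kJ/min
Sensible, feed 87.7→25 °C: -383.23 kJ/min
Outlet flows (mol/min): A 18.776, O₂ 9.3879, B 17.824
Sensible, products 25→250 °C: 1443.4 kJ/min
Q = ΔH = -1720.4 kJ/min = -28.673 kW
Heat removed = 28.673 kJ/s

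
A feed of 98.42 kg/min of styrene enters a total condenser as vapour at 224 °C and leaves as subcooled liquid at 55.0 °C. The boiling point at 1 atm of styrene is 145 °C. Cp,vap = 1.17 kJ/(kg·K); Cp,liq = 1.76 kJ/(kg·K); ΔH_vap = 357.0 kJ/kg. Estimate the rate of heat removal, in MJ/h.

Q_c = 3590 MJ/h

vapour 224→145 °C: -92.43 kJ/kg
condensation at 145 °C: -357 kJ/kg
liquid 145→55.0 °C: -158.4 kJ/kg
Δh = -92.43 + -357 + -158.4 = -607.83 kJ/kg
Q = ṁ·Δh = 98.42 kg/min × -607.83 kJ/kg = -59823 kJ/min
|Q| = 997.04 kW = 3589.4 MJ/h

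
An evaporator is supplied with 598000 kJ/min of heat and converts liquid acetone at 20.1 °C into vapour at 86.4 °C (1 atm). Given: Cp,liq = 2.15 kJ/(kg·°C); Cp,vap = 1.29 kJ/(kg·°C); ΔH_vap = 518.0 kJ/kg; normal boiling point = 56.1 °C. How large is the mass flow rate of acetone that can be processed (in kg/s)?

Δh = 2.15×(56.1−20.1) + 518.0 + 1.29×(86.4−56.1) = 634.49 kJ/kg
Q = 598000 kJ/min = 9966.7 kJ/s = 9966.7 kJ/s
ṁ = Q/Δh = 9966.7 / 634.49 = 15.708 kg/s

ṁ = 15.7 kg/s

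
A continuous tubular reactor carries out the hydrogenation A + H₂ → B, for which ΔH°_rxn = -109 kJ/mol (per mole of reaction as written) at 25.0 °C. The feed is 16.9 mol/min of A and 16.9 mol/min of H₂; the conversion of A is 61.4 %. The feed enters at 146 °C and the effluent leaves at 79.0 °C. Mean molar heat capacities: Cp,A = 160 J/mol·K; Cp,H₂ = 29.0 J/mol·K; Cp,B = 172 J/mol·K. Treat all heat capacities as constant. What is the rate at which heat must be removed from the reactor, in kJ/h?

Extent of reaction ξ = 0.614 × 16.9 = 10.377 mol/min
Reaction term: ξ·ΔH°_rxn = 10.377 × -109 = -1131 kJ/min
Sensible, feed 146→25 °C: -386.49 kJ/min
Outlet flows (mol/min): A 6.5234, H₂ 6.5234, B 10.377
Sensible, products 25→79.0 °C: 162.96 kJ/min
Q = ΔH = -1354.6 kJ/min = -22.576 kW
Heat removed = 81275 kJ/h

Q_out = 81300 kJ/h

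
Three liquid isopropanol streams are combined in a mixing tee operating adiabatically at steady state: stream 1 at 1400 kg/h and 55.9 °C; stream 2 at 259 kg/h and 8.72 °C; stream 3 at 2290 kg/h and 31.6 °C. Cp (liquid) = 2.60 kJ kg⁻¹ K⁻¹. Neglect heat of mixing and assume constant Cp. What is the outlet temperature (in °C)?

Adiabatic, steady state ⇒ Σ ṁᵢCp,ᵢ(T_out − Tᵢ) = 0
T_out = Σ ṁᵢCp,ᵢTᵢ / Σ ṁᵢCp,ᵢ
      = 397490 / 10267 = 38.714 °C

T_out = 38.7 °C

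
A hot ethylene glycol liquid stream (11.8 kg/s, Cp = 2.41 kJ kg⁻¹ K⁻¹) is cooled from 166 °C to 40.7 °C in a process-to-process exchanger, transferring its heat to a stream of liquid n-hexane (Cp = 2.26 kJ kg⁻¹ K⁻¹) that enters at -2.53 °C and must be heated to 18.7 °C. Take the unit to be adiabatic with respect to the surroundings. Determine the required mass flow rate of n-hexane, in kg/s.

ṁ_c = 74.3 kg/s

Heat released by hot stream: Q = 11.8 × 2.41 × (166 − 40.7) = 3563.3 kJ/s
Energy balance on cold side (adiabatic exchanger): Q = ṁ_c·Cp_c·(T_c,out − T_c,in)
ṁ_c = 3563.3 / [2.26 × (18.7 − -2.53)] = 74.266 kg/s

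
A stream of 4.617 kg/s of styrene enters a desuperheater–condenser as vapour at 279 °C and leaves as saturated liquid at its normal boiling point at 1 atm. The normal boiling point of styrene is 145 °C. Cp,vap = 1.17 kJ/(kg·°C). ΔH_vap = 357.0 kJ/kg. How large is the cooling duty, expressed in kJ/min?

vapour 279→145 °C: -156.78 kJ/kg
condensation at 145 °C: -357 kJ/kg
Δh = -156.78 + -357 = -513.78 kJ/kg
Q = ṁ·Δh = 4.617 kg/s × -513.78 kJ/kg = -2372.1 kJ/s
|Q| = 2372.1 kW = 142330 kJ/min

Q_c = 142000 kJ/min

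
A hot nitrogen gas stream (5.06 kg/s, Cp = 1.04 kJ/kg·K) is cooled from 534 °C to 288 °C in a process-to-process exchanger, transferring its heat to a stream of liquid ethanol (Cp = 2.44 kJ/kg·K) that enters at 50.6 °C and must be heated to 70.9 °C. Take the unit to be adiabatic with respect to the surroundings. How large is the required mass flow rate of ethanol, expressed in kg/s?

Heat released by hot stream: Q = 5.06 × 1.04 × (534 − 288) = 1294.6 kJ/s
Energy balance on cold side (adiabatic exchanger): Q = ṁ_c·Cp_c·(T_c,out − T_c,in)
ṁ_c = 1294.6 / [2.44 × (70.9 − 50.6)] = 26.136 kg/s

ṁ_c = 26.1 kg/s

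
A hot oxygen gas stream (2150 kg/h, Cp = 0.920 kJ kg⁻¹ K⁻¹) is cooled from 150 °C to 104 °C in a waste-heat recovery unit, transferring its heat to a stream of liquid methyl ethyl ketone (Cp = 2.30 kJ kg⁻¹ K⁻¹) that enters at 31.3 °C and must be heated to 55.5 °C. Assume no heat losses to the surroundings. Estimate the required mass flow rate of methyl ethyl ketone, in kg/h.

Heat released by hot stream: Q = 2150 × 0.920 × (150 − 104) = 90988 kJ/h
Energy balance on cold side (adiabatic exchanger): Q = ṁ_c·Cp_c·(T_c,out − T_c,in)
ṁ_c = 90988 / [2.30 × (55.5 − 31.3)] = 1634.7 kg/h

ṁ_c = 1630 kg/h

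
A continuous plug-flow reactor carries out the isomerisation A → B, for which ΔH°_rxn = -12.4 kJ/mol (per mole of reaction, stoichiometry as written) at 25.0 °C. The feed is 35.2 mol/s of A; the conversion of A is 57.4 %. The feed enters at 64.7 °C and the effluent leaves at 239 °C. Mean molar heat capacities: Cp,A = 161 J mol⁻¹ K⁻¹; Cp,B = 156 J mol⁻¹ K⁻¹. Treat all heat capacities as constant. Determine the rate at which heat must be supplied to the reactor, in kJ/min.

Q_in = 42900 kJ/min

Extent of reaction ξ = 0.574 × 35.2 = 20.205 mol/s
Reaction term: ξ·ΔH°_rxn = 20.205 × -12.4 = -250.54 kJ/s
Sensible, feed 64.7→25 °C: -224.99 kJ/s
Outlet flows (mol/s): A 14.995, B 20.205
Sensible, products 25→239 °C: 1191.2 kJ/s
Q = ΔH = 715.63 kJ/s = 715.63 kW
Heat supplied = 42938 kJ/min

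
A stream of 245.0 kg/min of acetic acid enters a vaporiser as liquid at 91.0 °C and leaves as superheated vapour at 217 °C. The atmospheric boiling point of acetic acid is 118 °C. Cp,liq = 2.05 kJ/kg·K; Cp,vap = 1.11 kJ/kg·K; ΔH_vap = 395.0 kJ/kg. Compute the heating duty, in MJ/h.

Q = 8240 MJ/h

liquid 91.0→118 °C: 55.35 kJ/kg
vaporisation at 118 °C: 395 kJ/kg
vapour 118→217 °C: 109.89 kJ/kg
Δh = 55.35 + 395 + 109.89 = 560.24 kJ/kg
Q = ṁ·Δh = 245.0 kg/min × 560.24 kJ/kg = 137260 kJ/min
|Q| = 2287.6 kW = 8235.5 MJ/h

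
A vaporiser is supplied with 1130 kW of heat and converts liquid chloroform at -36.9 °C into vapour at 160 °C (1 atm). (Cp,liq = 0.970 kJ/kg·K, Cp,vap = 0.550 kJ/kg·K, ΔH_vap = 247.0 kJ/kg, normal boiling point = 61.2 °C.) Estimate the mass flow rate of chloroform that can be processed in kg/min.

Δh = 0.970×(61.2−-36.9) + 247.0 + 0.550×(160−61.2) = 396.5 kJ/kg
Q = 1130 kW = 1130 kJ/s = 67800 kJ/min
ṁ = Q/Δh = 67800 / 396.5 = 171 kg/min

ṁ = 171 kg/min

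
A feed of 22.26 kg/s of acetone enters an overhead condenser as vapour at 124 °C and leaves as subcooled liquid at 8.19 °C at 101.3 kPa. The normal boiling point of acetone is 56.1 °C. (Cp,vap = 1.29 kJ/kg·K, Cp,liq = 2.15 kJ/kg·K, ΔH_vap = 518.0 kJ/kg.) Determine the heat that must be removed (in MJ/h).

Q_c = 56800 MJ/h

vapour 124→56.1 °C: -87.591 kJ/kg
condensation at 56.1 °C: -518 kJ/kg
liquid 56.1→8.19 °C: -103.01 kJ/kg
Δh = -87.591 + -518 + -103.01 = -708.6 kJ/kg
Q = ṁ·Δh = 22.26 kg/s × -708.6 kJ/kg = -15773 kJ/s
|Q| = 15773 kW = 56784 MJ/h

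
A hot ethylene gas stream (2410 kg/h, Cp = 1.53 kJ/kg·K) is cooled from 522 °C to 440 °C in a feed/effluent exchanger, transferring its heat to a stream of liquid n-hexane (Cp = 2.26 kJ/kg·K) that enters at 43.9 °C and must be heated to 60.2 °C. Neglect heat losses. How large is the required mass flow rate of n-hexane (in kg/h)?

ṁ_c = 8210 kg/h

Heat released by hot stream: Q = 2410 × 1.53 × (522 − 440) = 302360 kJ/h
Energy balance on cold side (adiabatic exchanger): Q = ṁ_c·Cp_c·(T_c,out − T_c,in)
ṁ_c = 302360 / [2.26 × (60.2 − 43.9)] = 8207.8 kg/h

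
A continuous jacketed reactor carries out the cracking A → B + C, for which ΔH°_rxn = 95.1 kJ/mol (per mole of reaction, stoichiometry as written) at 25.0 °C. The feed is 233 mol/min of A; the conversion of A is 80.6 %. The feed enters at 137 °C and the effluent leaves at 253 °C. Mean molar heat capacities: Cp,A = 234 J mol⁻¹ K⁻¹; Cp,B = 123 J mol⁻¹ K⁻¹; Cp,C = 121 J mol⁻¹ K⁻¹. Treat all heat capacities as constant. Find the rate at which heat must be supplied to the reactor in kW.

Q_in = 410 kW

Extent of reaction ξ = 0.806 × 233 = 187.8 mol/min
Reaction term: ξ·ΔH°_rxn = 187.8 × 95.1 = 17860 kJ/min
Sensible, feed 137→25 °C: -6106.5 kJ/min
Outlet flows (mol/min): A 45.202, B 187.8, C 187.8
Sensible, products 25→253 °C: 12859 kJ/min
Q = ΔH = 24612 kJ/min = 410.21 kW
Heat supplied = 410.21 kW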